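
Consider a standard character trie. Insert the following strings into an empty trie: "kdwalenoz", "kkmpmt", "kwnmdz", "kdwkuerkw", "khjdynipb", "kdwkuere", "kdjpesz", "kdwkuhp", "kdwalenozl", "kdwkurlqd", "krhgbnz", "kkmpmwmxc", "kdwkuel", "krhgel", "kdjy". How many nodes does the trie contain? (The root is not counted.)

60

Count nodes per top-level branch (shared prefixes stored once):
  'k'-branch (kdjpesz, kdjy, kdwalenoz, kdwalenozl, kdwkuel, kdwkuere, kdwkuerkw, kdwkuhp, kdwkurlqd, khjdynipb, kkmpmt, kkmpmwmxc, krhgbnz, krhgel, kwnmdz): 60 nodes
Sum: 60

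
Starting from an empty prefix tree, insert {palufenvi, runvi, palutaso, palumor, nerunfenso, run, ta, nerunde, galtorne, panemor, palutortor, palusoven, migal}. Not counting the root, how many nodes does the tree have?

Trace insertions, counting only characters that open a new branch:
  "palufenvi" → 9 new (p, a, l, u, f, e, n, v, i)
  "runvi" → 5 new (r, u, n, v, i)
  "palutaso" → prefix "palu" already present; 4 new (t, a, s, o)
  "palumor" → prefix "palu" already present; 3 new (m, o, r)
  "nerunfenso" → 10 new (n, e, r, u, n, f, e, n, s, o)
  "run" → prefix "run" already present; 0 new (none)
  "ta" → 2 new (t, a)
  "nerunde" → prefix "nerun" already present; 2 new (d, e)
  "galtorne" → 8 new (g, a, l, t, o, r, n, e)
  "panemor" → prefix "pa" already present; 5 new (n, e, m, o, r)
  "palutortor" → prefix "palut" already present; 5 new (o, r, t, o, r)
  "palusoven" → prefix "palu" already present; 5 new (s, o, v, e, n)
  "migal" → 5 new (m, i, g, a, l)
Total nodes = 9 + 5 + 4 + 3 + 10 + 0 + 2 + 2 + 8 + 5 + 5 + 5 + 5 = 63

63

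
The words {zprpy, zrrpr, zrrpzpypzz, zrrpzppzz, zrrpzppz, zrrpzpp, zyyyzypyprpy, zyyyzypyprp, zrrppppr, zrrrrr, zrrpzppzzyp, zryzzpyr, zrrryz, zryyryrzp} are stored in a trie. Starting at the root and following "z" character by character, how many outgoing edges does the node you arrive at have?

Walk "z" from the root, arriving at one node.
Distinct next characters after "z": p, r, y.
That node has 3 child edges.

3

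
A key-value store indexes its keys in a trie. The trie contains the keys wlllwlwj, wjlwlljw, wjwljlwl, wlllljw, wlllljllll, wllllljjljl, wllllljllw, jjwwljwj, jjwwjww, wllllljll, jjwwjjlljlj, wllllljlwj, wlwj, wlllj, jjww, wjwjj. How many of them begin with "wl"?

Traverse to the node for "wl", then collect every word in that subtree.
Matches: "wlllj", "wlllljllll", "wlllljw", "wllllljjljl", "wllllljll", "wllllljllw", "wllllljlwj", "wlllwlwj", "wlwj"
Count: 9

9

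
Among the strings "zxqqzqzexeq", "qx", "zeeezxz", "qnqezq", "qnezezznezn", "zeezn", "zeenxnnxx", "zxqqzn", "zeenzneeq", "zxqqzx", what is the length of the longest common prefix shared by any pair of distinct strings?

Equivalently: take the maximum, over all pairs, of their longest common prefix length.
e.g. "zxqqzn" and "zxqqzqzexeq" share the prefix "zxqqz" of length 5; no pair shares a longer one.
Longest shared-prefix length: 5

5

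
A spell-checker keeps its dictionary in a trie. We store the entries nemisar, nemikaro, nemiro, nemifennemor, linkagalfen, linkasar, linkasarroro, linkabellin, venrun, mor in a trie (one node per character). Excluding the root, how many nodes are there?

Trace insertions, counting only characters that open a new branch:
  "nemisar" → 7 new (n, e, m, i, s, a, r)
  "nemikaro" → prefix "nemi" already present; 4 new (k, a, r, o)
  "nemiro" → prefix "nemi" already present; 2 new (r, o)
  "nemifennemor" → prefix "nemi" already present; 8 new (f, e, n, n, e, m, o, r)
  "linkagalfen" → 11 new (l, i, n, k, a, g, a, l, f, e, n)
  "linkasar" → prefix "linka" already present; 3 new (s, a, r)
  "linkasarroro" → prefix "linkasar" already present; 4 new (r, o, r, o)
  "linkabellin" → prefix "linka" already present; 6 new (b, e, l, l, i, n)
  "venrun" → 6 new (v, e, n, r, u, n)
  "mor" → 3 new (m, o, r)
Total nodes = 7 + 4 + 2 + 8 + 11 + 3 + 4 + 6 + 6 + 3 = 54

54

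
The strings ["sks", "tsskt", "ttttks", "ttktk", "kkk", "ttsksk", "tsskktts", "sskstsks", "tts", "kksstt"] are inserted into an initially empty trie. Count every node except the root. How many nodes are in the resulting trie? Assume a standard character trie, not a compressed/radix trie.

38

For each word, the new-node count is its length minus the longest prefix already in the trie:
  "sks" → 3 new (s, k, s)
  "tsskt" → 5 new (t, s, s, k, t)
  "ttttks" → prefix "t" already present; 5 new (t, t, t, k, s)
  "ttktk" → prefix "tt" already present; 3 new (k, t, k)
  "kkk" → 3 new (k, k, k)
  "ttsksk" → prefix "tt" already present; 4 new (s, k, s, k)
  "tsskktts" → prefix "tssk" already present; 4 new (k, t, t, s)
  "sskstsks" → prefix "s" already present; 7 new (s, k, s, t, s, k, s)
  "tts" → prefix "tts" already present; 0 new (none)
  "kksstt" → prefix "kk" already present; 4 new (s, s, t, t)
Total nodes = 3 + 5 + 5 + 3 + 3 + 4 + 4 + 7 + 0 + 4 = 38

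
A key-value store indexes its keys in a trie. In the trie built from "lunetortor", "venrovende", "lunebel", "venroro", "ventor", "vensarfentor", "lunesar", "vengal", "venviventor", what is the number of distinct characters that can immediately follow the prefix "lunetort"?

1

Follow the path "lunetort" to its node, then look at its outgoing edges.
Distinct next characters after "lunetort": o.
That node has 1 child edge.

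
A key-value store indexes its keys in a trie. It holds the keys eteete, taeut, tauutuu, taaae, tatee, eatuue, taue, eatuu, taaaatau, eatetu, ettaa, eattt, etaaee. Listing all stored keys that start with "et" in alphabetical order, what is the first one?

etaaee

Filter for "et…" and sort: "etaaee", "eteete", "ettaa"
The 1st is etaaee.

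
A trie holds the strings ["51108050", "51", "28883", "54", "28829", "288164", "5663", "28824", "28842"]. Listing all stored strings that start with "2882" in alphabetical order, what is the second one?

Words with prefix "2882", in lexicographic order: "28824", "28829"
Position 2: 28829

28829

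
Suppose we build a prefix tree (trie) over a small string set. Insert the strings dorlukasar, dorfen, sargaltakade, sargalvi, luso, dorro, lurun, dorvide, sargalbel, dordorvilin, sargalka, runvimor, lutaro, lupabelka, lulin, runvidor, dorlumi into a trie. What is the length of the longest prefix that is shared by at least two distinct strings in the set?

6

The deepest shared node is where two words last agree before diverging.
"sargalbel" and "sargalka" agree on "sargal" (6 characters) before diverging; nothing deeper is shared.
Longest shared-prefix length: 6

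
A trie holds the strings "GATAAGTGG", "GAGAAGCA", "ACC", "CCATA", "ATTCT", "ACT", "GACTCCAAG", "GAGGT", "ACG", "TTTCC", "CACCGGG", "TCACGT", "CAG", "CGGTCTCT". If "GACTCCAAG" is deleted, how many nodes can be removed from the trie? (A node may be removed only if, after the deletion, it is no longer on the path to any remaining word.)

Walk "GACTCCAAG" from the leaf back toward the root, removing each node that no remaining word uses.
The suffix "CTCCAAG" (7 nodes) is used only by "GACTCCAAG"; the node for "GA" still has the child "T", so pruning stops there.
Nodes removed: 7

7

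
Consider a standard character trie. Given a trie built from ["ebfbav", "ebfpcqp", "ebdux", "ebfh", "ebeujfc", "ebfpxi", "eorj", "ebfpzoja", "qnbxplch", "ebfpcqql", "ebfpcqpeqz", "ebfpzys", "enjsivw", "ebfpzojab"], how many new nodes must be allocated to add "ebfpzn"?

1

Walking "ebfpzn" from the root, the first 5 characters ("ebfpz") follow existing edges; "n" is the first miss.
So 6 − 5 = 1 new nodes.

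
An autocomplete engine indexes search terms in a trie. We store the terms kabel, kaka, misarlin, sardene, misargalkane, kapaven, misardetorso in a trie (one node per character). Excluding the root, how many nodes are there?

41

Insert word by word; a character creates a node only if that edge doesn't already exist:
  "kabel" → 5 new (k, a, b, e, l)
  "kaka" → prefix "ka" already present; 2 new (k, a)
  "misarlin" → 8 new (m, i, s, a, r, l, i, n)
  "sardene" → 7 new (s, a, r, d, e, n, e)
  "misargalkane" → prefix "misar" already present; 7 new (g, a, l, k, a, n, e)
  "kapaven" → prefix "ka" already present; 5 new (p, a, v, e, n)
  "misardetorso" → prefix "misar" already present; 7 new (d, e, t, o, r, s, o)
Total nodes = 5 + 2 + 8 + 7 + 7 + 5 + 7 = 41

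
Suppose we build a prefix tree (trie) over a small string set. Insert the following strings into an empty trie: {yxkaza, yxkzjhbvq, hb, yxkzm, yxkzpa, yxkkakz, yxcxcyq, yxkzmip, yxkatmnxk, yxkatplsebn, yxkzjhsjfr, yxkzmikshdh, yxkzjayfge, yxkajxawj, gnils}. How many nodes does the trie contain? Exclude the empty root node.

63

Trace insertions, counting only characters that open a new branch:
  "yxkaza" → 6 new (y, x, k, a, z, a)
  "yxkzjhbvq" → prefix "yxk" already present; 6 new (z, j, h, b, v, q)
  "hb" → 2 new (h, b)
  "yxkzm" → prefix "yxkz" already present; 1 new (m)
  "yxkzpa" → prefix "yxkz" already present; 2 new (p, a)
  "yxkkakz" → prefix "yxk" already present; 4 new (k, a, k, z)
  "yxcxcyq" → prefix "yx" already present; 5 new (c, x, c, y, q)
  "yxkzmip" → prefix "yxkzm" already present; 2 new (i, p)
  "yxkatmnxk" → prefix "yxka" already present; 5 new (t, m, n, x, k)
  "yxkatplsebn" → prefix "yxkat" already present; 6 new (p, l, s, e, b, n)
  "yxkzjhsjfr" → prefix "yxkzjh" already present; 4 new (s, j, f, r)
  "yxkzmikshdh" → prefix "yxkzmi" already present; 5 new (k, s, h, d, h)
  "yxkzjayfge" → prefix "yxkzj" already present; 5 new (a, y, f, g, e)
  "yxkajxawj" → prefix "yxka" already present; 5 new (j, x, a, w, j)
  "gnils" → 5 new (g, n, i, l, s)
Total nodes = 6 + 6 + 2 + 1 + 2 + 4 + 5 + 2 + 5 + 6 + 4 + 5 + 5 + 5 + 5 = 63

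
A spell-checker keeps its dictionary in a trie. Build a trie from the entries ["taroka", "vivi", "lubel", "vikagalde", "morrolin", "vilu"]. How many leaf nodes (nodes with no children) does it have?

A leaf is a node with no children — equivalently, the end of a word that is not a proper prefix of any other stored word.
Those words: "lubel", "morrolin", "taroka", "vikagalde", "vilu", "vivi"
Leaf count: 6

6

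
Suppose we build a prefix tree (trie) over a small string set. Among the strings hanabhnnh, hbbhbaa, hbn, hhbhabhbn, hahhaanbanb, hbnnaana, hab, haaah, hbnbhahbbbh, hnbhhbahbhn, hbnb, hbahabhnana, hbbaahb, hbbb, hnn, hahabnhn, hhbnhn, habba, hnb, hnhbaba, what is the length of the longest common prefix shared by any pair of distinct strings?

Equivalently: take the maximum, over all pairs, of their longest common prefix length.
"hbnb" and "hbnbhahbbbh" agree on "hbnb" (4 characters) before diverging; nothing deeper is shared.
Longest shared-prefix length: 4

4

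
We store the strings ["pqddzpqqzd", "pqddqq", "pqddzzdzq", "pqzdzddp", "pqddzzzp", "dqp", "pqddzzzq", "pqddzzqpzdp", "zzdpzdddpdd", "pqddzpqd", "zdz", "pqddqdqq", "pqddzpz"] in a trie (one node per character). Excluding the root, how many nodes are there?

For each word, the new-node count is its length minus the longest prefix already in the trie:
  "pqddzpqqzd" → 10 new (p, q, d, d, z, p, q, q, z, d)
  "pqddqq" → prefix "pqdd" already present; 2 new (q, q)
  "pqddzzdzq" → prefix "pqddz" already present; 4 new (z, d, z, q)
  "pqzdzddp" → prefix "pq" already present; 6 new (z, d, z, d, d, p)
  "pqddzzzp" → prefix "pqddzz" already present; 2 new (z, p)
  "dqp" → 3 new (d, q, p)
  "pqddzzzq" → prefix "pqddzzz" already present; 1 new (q)
  "pqddzzqpzdp" → prefix "pqddzz" already present; 5 new (q, p, z, d, p)
  "zzdpzdddpdd" → 11 new (z, z, d, p, z, d, d, d, p, d, d)
  "pqddzpqd" → prefix "pqddzpq" already present; 1 new (d)
  "zdz" → prefix "z" already present; 2 new (d, z)
  "pqddqdqq" → prefix "pqddq" already present; 3 new (d, q, q)
  "pqddzpz" → prefix "pqddzp" already present; 1 new (z)
Total nodes = 10 + 2 + 4 + 6 + 2 + 3 + 1 + 5 + 11 + 1 + 2 + 3 + 1 = 51

51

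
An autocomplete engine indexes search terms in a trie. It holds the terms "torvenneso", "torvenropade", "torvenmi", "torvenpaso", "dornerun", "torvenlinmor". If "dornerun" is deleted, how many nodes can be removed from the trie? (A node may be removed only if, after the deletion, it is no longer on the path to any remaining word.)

8

After clearing the end-marker at "dornerun", prune upward until reaching a node still needed by another word.
No other word shares any prefix with "dornerun", so all 8 of its nodes go.
Nodes removed: 8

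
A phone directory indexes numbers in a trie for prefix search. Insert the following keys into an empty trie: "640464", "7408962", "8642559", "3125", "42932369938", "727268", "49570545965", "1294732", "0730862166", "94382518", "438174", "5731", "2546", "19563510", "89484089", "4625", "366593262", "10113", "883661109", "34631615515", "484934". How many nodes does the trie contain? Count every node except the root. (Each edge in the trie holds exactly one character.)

140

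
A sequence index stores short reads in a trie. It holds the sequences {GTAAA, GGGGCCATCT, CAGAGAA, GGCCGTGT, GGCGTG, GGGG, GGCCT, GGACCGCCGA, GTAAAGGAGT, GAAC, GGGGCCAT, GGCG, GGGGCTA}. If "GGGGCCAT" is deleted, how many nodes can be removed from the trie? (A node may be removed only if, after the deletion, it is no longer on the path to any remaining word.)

0

After clearing the end-marker at "GGGGCCAT", prune upward until reaching a node still needed by another word.
Every node on "GGGGCCAT" is still needed (e.g. by "GGGGCCATCT"), so nothing is freed.
Nodes removed: 0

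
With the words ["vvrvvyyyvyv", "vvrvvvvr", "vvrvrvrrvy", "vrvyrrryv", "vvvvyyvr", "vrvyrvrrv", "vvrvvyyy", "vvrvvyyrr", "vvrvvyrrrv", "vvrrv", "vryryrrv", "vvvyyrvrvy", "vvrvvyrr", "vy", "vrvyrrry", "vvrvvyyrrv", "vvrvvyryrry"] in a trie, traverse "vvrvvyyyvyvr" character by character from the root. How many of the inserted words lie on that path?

Walk "vvrvvyyyvyvr" from the root; an end-of-word marker is hit whenever a stored word is a prefix of "vvrvvyyyvyvr".
Prefixes of the query that are stored words: "vvrvvyyy", "vvrvvyyyvyv"
Count: 2

2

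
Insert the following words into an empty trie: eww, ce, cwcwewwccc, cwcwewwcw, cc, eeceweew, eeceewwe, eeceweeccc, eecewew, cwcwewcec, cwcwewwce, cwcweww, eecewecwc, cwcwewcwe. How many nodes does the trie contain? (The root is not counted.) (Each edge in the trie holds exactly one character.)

40

Count nodes per top-level branch (shared prefixes stored once):
  'c'-branch (cc, ce, cwcwewcec, cwcwewcwe, cwcweww, cwcwewwccc, cwcwewwce, cwcwewwcw): 19 nodes
  'e'-branch (eeceewwe, eecewecwc, eeceweeccc, eeceweew, eecewew, eww): 21 nodes
Sum: 40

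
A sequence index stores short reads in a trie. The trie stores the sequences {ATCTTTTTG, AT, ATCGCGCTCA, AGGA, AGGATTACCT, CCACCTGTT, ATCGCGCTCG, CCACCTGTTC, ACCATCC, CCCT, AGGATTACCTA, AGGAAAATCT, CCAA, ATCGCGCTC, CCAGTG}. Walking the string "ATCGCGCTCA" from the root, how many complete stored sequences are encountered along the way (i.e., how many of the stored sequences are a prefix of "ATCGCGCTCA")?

Traverse "ATCGCGCTCA" character by character; count nodes along the way that are marked as word ends.
Prefixes of the query that are stored words: "AT", "ATCGCGCTC", "ATCGCGCTCA"
Count: 3

3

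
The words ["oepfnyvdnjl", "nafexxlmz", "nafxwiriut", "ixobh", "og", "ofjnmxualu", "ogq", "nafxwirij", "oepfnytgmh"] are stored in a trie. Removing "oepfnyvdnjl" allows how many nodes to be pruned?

5

Walk "oepfnyvdnjl" from the leaf back toward the root, removing each node that no remaining word uses.
The suffix "vdnjl" (5 nodes) is used only by "oepfnyvdnjl"; the node for "oepfny" still has the child "t", so pruning stops there.
Nodes removed: 5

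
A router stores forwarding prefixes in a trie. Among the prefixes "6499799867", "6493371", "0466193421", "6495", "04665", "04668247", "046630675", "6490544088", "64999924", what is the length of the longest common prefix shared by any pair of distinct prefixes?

4

The deepest shared node is where two words last agree before diverging.
"0466193421" and "046630675" agree on "0466" (4 characters) before diverging; nothing deeper is shared.
Longest shared-prefix length: 4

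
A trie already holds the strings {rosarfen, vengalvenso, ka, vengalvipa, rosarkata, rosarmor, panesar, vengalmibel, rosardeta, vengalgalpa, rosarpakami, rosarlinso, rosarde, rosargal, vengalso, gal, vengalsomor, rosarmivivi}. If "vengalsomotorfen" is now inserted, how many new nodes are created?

"vengalsomo" is already a path in the trie; the remaining "torfen" must be added.
So 16 − 10 = 6 new nodes.

6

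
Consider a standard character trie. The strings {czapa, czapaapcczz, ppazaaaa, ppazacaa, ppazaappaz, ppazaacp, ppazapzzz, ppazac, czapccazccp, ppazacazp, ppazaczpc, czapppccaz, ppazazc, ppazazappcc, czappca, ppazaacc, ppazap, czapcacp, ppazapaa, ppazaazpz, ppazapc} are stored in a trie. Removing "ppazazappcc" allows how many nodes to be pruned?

A node on "ppazazappcc"'s path can go only if nothing else ends at it or branches off below it.
The suffix "appcc" (5 nodes) is used only by "ppazazappcc"; the node for "ppazaz" still has the child "c", so pruning stops there.
Nodes removed: 5

5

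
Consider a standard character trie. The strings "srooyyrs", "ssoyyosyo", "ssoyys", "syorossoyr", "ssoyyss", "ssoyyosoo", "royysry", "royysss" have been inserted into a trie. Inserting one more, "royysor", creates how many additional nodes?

Walking "royysor" from the root, the first 5 characters ("royys") follow existing edges; "o" is the first miss.
Each of the 2 remaining characters creates one node.

2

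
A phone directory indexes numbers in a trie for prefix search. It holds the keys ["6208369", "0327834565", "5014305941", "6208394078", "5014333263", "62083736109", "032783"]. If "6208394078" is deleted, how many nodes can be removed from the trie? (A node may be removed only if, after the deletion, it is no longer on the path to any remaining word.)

Walk "6208394078" from the leaf back toward the root, removing each node that no remaining word uses.
The suffix "94078" (5 nodes) is used only by "6208394078"; the node for "62083" still has the child "6", so pruning stops there.
Nodes removed: 5

5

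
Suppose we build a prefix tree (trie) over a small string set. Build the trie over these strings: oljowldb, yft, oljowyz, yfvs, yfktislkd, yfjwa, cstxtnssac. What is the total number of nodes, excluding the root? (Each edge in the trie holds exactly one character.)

35

Count nodes per top-level branch (shared prefixes stored once):
  'c'-branch (cstxtnssac): 10 nodes
  'o'-branch (oljowldb, oljowyz): 10 nodes
  'y'-branch (yfjwa, yfktislkd, yft, yfvs): 15 nodes
Sum: 35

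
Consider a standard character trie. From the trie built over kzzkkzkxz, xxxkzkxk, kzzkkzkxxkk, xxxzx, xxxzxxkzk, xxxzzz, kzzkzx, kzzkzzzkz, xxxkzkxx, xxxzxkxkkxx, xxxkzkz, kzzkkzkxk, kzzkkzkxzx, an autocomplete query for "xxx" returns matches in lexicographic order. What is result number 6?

Words with prefix "xxx", in lexicographic order: "xxxkzkxk", "xxxkzkxx", "xxxkzkz", "xxxzx", "xxxzxkxkkxx", "xxxzxxkzk", "xxxzzz"
The 6th is xxxzxxkzk.

xxxzxxkzk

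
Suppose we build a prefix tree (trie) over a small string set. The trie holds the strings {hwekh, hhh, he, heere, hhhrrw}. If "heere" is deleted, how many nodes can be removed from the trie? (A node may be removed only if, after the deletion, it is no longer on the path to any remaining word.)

3

A node on "heere"'s path can go only if nothing else ends at it or branches off below it.
The suffix "ere" (3 nodes) is used only by "heere"; "he" is itself a stored word, so pruning stops there.
Nodes removed: 3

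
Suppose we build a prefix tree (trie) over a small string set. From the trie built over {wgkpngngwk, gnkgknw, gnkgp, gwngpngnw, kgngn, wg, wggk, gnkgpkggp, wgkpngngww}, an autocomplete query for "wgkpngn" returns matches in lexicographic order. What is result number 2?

wgkpngngww

DFS of the "wgkpngn" subtree visits, in order: "wgkpngngwk", "wgkpngngww"
Position 2: wgkpngngww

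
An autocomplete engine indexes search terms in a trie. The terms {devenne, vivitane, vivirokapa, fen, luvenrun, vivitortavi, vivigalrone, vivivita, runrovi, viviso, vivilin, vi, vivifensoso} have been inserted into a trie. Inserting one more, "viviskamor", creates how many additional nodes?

5

Walking "viviskamor" from the root, the first 5 characters ("vivis") follow existing edges; "k" is the first miss.
So 10 − 5 = 5 new nodes.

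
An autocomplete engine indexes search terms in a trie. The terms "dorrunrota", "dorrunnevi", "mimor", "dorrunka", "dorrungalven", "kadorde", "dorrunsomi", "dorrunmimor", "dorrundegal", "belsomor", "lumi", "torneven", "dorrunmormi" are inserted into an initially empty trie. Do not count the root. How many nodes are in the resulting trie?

72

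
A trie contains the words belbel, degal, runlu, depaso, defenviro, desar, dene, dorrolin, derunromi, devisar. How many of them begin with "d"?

8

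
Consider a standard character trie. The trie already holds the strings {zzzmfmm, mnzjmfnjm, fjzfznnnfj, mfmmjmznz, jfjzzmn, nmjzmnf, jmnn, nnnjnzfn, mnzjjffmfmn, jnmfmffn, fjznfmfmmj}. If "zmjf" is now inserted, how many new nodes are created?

Walking "zmjf" from the root, the first 1 characters ("z") follow existing edges; "m" is the first miss.
Each of the 3 remaining characters creates one node.

3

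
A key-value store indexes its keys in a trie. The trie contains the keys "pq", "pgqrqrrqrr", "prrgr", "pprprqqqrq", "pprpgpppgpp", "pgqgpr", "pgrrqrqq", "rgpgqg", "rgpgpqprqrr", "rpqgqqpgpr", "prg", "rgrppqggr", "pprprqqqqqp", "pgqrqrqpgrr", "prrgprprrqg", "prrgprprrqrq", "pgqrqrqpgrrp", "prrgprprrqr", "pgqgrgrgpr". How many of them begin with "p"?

15

Traverse to the node for "p", then collect every word in that subtree.
Matches: "pgqgpr", "pgqgrgrgpr", "pgqrqrqpgrr", "pgqrqrqpgrrp", "pgqrqrrqrr", "pgrrqrqq", "pprpgpppgpp", "pprprqqqqqp", "pprprqqqrq", "pq", "prg", "prrgprprrqg", "prrgprprrqr", "prrgprprrqrq", "prrgr"
Count: 15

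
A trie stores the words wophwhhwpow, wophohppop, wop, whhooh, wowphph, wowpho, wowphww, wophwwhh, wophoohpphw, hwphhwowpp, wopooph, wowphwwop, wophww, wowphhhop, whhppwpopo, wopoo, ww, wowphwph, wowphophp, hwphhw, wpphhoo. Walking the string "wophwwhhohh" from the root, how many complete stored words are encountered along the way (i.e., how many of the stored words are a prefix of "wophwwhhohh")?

Traverse "wophwwhhohh" character by character; count nodes along the way that are marked as word ends.
Prefixes of the query that are stored words: "wop", "wophww", "wophwwhh"
Count: 3

3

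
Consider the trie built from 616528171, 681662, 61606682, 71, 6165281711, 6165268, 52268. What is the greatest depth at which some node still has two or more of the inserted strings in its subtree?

Look for the deepest trie node that still has at least two words in its subtree.
e.g. "616528171" and "6165281711" share the prefix "616528171" of length 9; no pair shares a longer one.
Longest shared-prefix length: 9

9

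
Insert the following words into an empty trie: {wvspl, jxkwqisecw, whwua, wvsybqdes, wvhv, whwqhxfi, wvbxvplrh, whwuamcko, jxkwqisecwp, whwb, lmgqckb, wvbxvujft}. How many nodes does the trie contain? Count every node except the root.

56

Trace insertions, counting only characters that open a new branch:
  "wvspl" → 5 new (w, v, s, p, l)
  "jxkwqisecw" → 10 new (j, x, k, w, q, i, s, e, c, w)
  "whwua" → prefix "w" already present; 4 new (h, w, u, a)
  "wvsybqdes" → prefix "wvs" already present; 6 new (y, b, q, d, e, s)
  "wvhv" → prefix "wv" already present; 2 new (h, v)
  "whwqhxfi" → prefix "whw" already present; 5 new (q, h, x, f, i)
  "wvbxvplrh" → prefix "wv" already present; 7 new (b, x, v, p, l, r, h)
  "whwuamcko" → prefix "whwua" already present; 4 new (m, c, k, o)
  "jxkwqisecwp" → prefix "jxkwqisecw" already present; 1 new (p)
  "whwb" → prefix "whw" already present; 1 new (b)
  "lmgqckb" → 7 new (l, m, g, q, c, k, b)
  "wvbxvujft" → prefix "wvbxv" already present; 4 new (u, j, f, t)
Total nodes = 5 + 10 + 4 + 6 + 2 + 5 + 7 + 4 + 1 + 1 + 7 + 4 = 56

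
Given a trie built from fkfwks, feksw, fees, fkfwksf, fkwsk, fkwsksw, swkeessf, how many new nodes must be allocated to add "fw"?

Walking "fw" from the root, the first 1 characters ("f") follow existing edges; "w" is the first miss.
So 2 − 1 = 1 new nodes.

1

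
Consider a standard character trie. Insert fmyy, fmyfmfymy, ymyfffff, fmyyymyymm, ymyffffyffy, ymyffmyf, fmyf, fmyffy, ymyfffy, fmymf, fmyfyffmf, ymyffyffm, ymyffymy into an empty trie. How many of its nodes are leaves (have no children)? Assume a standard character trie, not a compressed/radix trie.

Leaves are exactly the stored words that no other stored word extends.
Those words: "fmyffy", "fmyfmfymy", "fmyfyffmf", "fmymf", "fmyyymyymm", "ymyfffff", "ymyffffyffy", "ymyfffy", "ymyffmyf", "ymyffyffm", "ymyffymy"
Leaf count: 11

11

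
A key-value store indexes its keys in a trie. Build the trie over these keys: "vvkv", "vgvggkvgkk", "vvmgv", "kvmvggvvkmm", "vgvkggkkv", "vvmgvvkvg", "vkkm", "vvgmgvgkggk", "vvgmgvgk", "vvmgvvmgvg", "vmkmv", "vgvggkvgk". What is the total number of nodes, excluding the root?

57

Trace insertions, counting only characters that open a new branch:
  "vvkv" → 4 new (v, v, k, v)
  "vgvggkvgkk" → prefix "v" already present; 9 new (g, v, g, g, k, v, g, k, k)
  "vvmgv" → prefix "vv" already present; 3 new (m, g, v)
  "kvmvggvvkmm" → 11 new (k, v, m, v, g, g, v, v, k, m, m)
  "vgvkggkkv" → prefix "vgv" already present; 6 new (k, g, g, k, k, v)
  "vvmgvvkvg" → prefix "vvmgv" already present; 4 new (v, k, v, g)
  "vkkm" → prefix "v" already present; 3 new (k, k, m)
  "vvgmgvgkggk" → prefix "vv" already present; 9 new (g, m, g, v, g, k, g, g, k)
  "vvgmgvgk" → prefix "vvgmgvgk" already present; 0 new (none)
  "vvmgvvmgvg" → prefix "vvmgvv" already present; 4 new (m, g, v, g)
  "vmkmv" → prefix "v" already present; 4 new (m, k, m, v)
  "vgvggkvgk" → prefix "vgvggkvgk" already present; 0 new (none)
Total nodes = 4 + 9 + 3 + 11 + 6 + 4 + 3 + 9 + 0 + 4 + 4 + 0 = 57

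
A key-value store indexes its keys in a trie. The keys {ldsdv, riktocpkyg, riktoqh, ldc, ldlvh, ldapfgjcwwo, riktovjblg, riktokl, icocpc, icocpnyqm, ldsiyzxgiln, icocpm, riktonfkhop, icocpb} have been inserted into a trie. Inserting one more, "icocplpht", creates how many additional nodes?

"icocp" is already a path in the trie; the remaining "lpht" must be added.
Each of the 4 remaining characters creates one node.

4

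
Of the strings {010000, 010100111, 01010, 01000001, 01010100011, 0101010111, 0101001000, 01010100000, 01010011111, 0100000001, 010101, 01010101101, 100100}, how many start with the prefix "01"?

Traverse to the node for "01", then collect every word in that subtree.
Matches: "010000", "0100000001", "01000001", "01010", "0101001000", "010100111", "01010011111", "010101", "01010100000", "01010100011", "01010101101", "0101010111"
Count: 12

12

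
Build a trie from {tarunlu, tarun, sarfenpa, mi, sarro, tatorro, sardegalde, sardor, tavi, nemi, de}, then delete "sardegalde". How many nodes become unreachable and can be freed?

6

Walk "sardegalde" from the leaf back toward the root, removing each node that no remaining word uses.
The suffix "egalde" (6 nodes) is used only by "sardegalde"; the node for "sard" still has the child "o", so pruning stops there.
Nodes removed: 6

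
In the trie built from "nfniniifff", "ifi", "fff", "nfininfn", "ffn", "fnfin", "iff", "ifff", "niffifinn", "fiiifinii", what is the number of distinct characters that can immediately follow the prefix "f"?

Follow the path "f" to its node, then look at its outgoing edges.
Distinct next characters after "f": f, i, n.
That node has 3 child edges.

3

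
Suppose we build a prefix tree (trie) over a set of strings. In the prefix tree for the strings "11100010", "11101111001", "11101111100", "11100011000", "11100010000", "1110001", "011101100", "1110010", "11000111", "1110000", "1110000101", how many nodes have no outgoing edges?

8

Leaves are exactly the stored words that no other stored word extends.
Those words: "011101100", "11000111", "1110000101", "11100010000", "11100011000", "1110010", "11101111001", "11101111100"
Leaf count: 8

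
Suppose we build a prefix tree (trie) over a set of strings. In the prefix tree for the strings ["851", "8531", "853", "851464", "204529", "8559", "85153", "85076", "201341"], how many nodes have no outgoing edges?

A leaf is a node with no children — equivalently, the end of a word that is not a proper prefix of any other stored word.
Those words: "201341", "204529", "85076", "851464", "85153", "8531", "8559"
Leaf count: 7

7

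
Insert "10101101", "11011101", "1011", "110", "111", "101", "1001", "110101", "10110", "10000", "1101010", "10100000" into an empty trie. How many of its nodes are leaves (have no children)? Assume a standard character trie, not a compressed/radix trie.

8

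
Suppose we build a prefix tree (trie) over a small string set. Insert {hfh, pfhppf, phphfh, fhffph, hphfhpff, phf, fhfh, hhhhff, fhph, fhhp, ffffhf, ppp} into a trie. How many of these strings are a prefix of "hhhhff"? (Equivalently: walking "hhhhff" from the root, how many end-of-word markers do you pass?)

Check each prefix of "hhhhff" against the stored set — each match is an end-marker on the path.
Prefixes of the query that are stored words: "hhhhff"
Count: 1

1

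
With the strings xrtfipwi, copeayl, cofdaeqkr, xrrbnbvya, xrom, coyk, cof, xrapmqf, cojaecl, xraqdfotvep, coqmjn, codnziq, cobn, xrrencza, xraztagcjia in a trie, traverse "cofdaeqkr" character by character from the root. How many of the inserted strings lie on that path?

Check each prefix of "cofdaeqkr" against the stored set — each match is an end-marker on the path.
Prefixes of the query that are stored words: "cof", "cofdaeqkr"
Count: 2

2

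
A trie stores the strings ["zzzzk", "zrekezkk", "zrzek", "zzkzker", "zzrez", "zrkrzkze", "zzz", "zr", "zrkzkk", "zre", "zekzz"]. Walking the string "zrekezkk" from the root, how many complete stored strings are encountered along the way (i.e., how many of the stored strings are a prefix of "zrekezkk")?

Traverse "zrekezkk" character by character; count nodes along the way that are marked as word ends.
Prefixes of the query that are stored words: "zr", "zre", "zrekezkk"
Count: 3

3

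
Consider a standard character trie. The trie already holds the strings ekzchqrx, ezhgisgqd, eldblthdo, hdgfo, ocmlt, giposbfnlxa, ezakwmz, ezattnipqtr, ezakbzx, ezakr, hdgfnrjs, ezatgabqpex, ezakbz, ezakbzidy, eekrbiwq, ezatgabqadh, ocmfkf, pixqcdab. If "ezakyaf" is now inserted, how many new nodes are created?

The longest prefix of "ezakyaf" already in the trie is "ezak" (length 4).
New nodes needed: |"ezakyaf"| − 4 = 7 − 4 = 3.

3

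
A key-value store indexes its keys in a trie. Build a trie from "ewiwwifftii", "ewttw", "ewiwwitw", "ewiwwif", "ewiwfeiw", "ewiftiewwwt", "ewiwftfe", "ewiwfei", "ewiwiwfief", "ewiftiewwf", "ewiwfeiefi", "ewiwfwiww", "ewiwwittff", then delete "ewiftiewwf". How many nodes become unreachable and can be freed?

1

After clearing the end-marker at "ewiftiewwf", prune upward until reaching a node still needed by another word.
The suffix "f" (1 node) is used only by "ewiftiewwf"; the node for "ewiftieww" still has the child "w", so pruning stops there.
Nodes removed: 1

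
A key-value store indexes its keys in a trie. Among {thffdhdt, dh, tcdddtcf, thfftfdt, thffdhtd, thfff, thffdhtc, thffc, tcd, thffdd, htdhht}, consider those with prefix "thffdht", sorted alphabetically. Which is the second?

Words with prefix "thffdht", in lexicographic order: "thffdhtc", "thffdhtd"
Position 2: thffdhtd

thffdhtd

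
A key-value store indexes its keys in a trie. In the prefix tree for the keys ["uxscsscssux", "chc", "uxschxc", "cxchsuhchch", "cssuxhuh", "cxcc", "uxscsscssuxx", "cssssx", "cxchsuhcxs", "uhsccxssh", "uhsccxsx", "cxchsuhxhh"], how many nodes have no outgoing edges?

A leaf is a node with no children — equivalently, the end of a word that is not a proper prefix of any other stored word.
Those words: "chc", "cssssx", "cssuxhuh", "cxcc", "cxchsuhchch", "cxchsuhcxs", "cxchsuhxhh", "uhsccxssh", "uhsccxsx", "uxschxc", "uxscsscssuxx"
Leaf count: 11

11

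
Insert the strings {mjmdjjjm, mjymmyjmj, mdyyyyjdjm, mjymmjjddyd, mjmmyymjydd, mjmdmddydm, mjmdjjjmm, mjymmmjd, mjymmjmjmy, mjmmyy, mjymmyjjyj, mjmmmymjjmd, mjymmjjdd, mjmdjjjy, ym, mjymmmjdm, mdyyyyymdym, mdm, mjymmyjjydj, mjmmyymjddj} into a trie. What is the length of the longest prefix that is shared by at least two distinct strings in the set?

9

Look for the deepest trie node that still has at least two words in its subtree.
e.g. "mjymmjjdd" and "mjymmjjddyd" share the prefix "mjymmjjdd" of length 9; no pair shares a longer one.
Longest shared-prefix length: 9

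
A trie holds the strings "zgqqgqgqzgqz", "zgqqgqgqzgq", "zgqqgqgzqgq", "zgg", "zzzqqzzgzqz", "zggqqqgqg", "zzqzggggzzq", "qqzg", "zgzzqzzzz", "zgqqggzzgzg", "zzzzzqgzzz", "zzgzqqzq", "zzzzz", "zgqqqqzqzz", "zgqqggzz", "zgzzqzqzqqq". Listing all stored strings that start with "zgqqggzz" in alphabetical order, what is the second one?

DFS of the "zgqqggzz" subtree visits, in order: "zgqqggzz", "zgqqggzzgzg"
Position 2: zgqqggzzgzg

zgqqggzzgzg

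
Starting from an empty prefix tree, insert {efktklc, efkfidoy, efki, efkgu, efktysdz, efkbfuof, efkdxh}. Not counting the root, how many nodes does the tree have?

27

Trace insertions, counting only characters that open a new branch:
  "efktklc" → 7 new (e, f, k, t, k, l, c)
  "efkfidoy" → prefix "efk" already present; 5 new (f, i, d, o, y)
  "efki" → prefix "efk" already present; 1 new (i)
  "efkgu" → prefix "efk" already present; 2 new (g, u)
  "efktysdz" → prefix "efkt" already present; 4 new (y, s, d, z)
  "efkbfuof" → prefix "efk" already present; 5 new (b, f, u, o, f)
  "efkdxh" → prefix "efk" already present; 3 new (d, x, h)
Total nodes = 7 + 5 + 1 + 2 + 4 + 5 + 3 = 27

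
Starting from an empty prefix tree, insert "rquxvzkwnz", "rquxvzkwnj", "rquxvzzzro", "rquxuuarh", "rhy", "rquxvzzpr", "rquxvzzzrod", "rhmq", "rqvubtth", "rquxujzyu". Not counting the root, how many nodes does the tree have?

37

Trace insertions, counting only characters that open a new branch:
  "rquxvzkwnz" → 10 new (r, q, u, x, v, z, k, w, n, z)
  "rquxvzkwnj" → prefix "rquxvzkwn" already present; 1 new (j)
  "rquxvzzzro" → prefix "rquxvz" already present; 4 new (z, z, r, o)
  "rquxuuarh" → prefix "rqux" already present; 5 new (u, u, a, r, h)
  "rhy" → prefix "r" already present; 2 new (h, y)
  "rquxvzzpr" → prefix "rquxvzz" already present; 2 new (p, r)
  "rquxvzzzrod" → prefix "rquxvzzzro" already present; 1 new (d)
  "rhmq" → prefix "rh" already present; 2 new (m, q)
  "rqvubtth" → prefix "rq" already present; 6 new (v, u, b, t, t, h)
  "rquxujzyu" → prefix "rquxu" already present; 4 new (j, z, y, u)
Total nodes = 10 + 1 + 4 + 5 + 2 + 2 + 1 + 2 + 6 + 4 = 37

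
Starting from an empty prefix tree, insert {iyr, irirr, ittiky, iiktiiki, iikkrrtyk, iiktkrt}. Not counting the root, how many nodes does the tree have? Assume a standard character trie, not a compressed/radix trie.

For each word, the new-node count is its length minus the longest prefix already in the trie:
  "iyr" → 3 new (i, y, r)
  "irirr" → prefix "i" already present; 4 new (r, i, r, r)
  "ittiky" → prefix "i" already present; 5 new (t, t, i, k, y)
  "iiktiiki" → prefix "i" already present; 7 new (i, k, t, i, i, k, i)
  "iikkrrtyk" → prefix "iik" already present; 6 new (k, r, r, t, y, k)
  "iiktkrt" → prefix "iikt" already present; 3 new (k, r, t)
Total nodes = 3 + 4 + 5 + 7 + 6 + 3 = 28

28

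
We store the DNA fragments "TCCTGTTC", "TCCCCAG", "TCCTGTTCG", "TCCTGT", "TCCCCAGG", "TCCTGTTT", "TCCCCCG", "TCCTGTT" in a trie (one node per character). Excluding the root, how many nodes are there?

Trie structure (* marks end of a word):
(root)
└─ T
   └─ C
      └─ C
         ├─ C
         │  └─ C
         │     ├─ A
         │     │  └─ G *
         │     │     └─ G *
         │     └─ C
         │        └─ G *
         └─ T
            └─ G
               └─ T *
                  └─ T *
                     ├─ C *
                     │  └─ G *
                     └─ T *
Counting every labelled node above: 17.

17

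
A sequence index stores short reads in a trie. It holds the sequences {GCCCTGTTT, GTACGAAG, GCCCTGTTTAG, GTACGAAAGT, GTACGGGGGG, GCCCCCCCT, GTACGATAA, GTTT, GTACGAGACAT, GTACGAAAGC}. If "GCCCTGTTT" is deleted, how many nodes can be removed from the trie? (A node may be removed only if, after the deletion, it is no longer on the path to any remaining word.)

Walk "GCCCTGTTT" from the leaf back toward the root, removing each node that no remaining word uses.
Every node on "GCCCTGTTT" is still needed (e.g. by "GCCCTGTTTAG"), so nothing is freed.
Nodes removed: 0

0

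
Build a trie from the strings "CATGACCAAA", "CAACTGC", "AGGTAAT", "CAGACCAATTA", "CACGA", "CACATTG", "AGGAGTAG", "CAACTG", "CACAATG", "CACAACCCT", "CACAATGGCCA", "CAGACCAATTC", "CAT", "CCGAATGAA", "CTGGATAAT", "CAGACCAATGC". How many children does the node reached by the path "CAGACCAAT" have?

2

The children of the "CAGACCAAT" node are the distinct next characters among strings starting with "CAGACCAAT".
Distinct next characters after "CAGACCAAT": G, T.
That node has 2 child edges.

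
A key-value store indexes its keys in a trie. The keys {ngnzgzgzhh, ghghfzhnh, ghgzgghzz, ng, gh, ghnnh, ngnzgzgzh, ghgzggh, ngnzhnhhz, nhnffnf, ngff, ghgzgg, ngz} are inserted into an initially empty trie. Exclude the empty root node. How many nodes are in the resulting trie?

Trace insertions, counting only characters that open a new branch:
  "ngnzgzgzhh" → 10 new (n, g, n, z, g, z, g, z, h, h)
  "ghghfzhnh" → 9 new (g, h, g, h, f, z, h, n, h)
  "ghgzgghzz" → prefix "ghg" already present; 6 new (z, g, g, h, z, z)
  "ng" → prefix "ng" already present; 0 new (none)
  "gh" → prefix "gh" already present; 0 new (none)
  "ghnnh" → prefix "gh" already present; 3 new (n, n, h)
  "ngnzgzgzh" → prefix "ngnzgzgzh" already present; 0 new (none)
  "ghgzggh" → prefix "ghgzggh" already present; 0 new (none)
  "ngnzhnhhz" → prefix "ngnz" already present; 5 new (h, n, h, h, z)
  "nhnffnf" → prefix "n" already present; 6 new (h, n, f, f, n, f)
  "ngff" → prefix "ng" already present; 2 new (f, f)
  "ghgzgg" → prefix "ghgzgg" already present; 0 new (none)
  "ngz" → prefix "ng" already present; 1 new (z)
Total nodes = 10 + 9 + 6 + 0 + 0 + 3 + 0 + 0 + 5 + 6 + 2 + 0 + 1 = 42

42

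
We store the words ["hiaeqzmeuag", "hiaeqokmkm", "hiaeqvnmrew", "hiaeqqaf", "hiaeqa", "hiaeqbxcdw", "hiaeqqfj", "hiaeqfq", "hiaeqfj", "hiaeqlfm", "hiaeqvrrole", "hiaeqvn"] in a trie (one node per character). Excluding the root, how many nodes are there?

Trace insertions, counting only characters that open a new branch:
  "hiaeqzmeuag" → 11 new (h, i, a, e, q, z, m, e, u, a, g)
  "hiaeqokmkm" → prefix "hiaeq" already present; 5 new (o, k, m, k, m)
  "hiaeqvnmrew" → prefix "hiaeq" already present; 6 new (v, n, m, r, e, w)
  "hiaeqqaf" → prefix "hiaeq" already present; 3 new (q, a, f)
  "hiaeqa" → prefix "hiaeq" already present; 1 new (a)
  "hiaeqbxcdw" → prefix "hiaeq" already present; 5 new (b, x, c, d, w)
  "hiaeqqfj" → prefix "hiaeqq" already present; 2 new (f, j)
  "hiaeqfq" → prefix "hiaeq" already present; 2 new (f, q)
  "hiaeqfj" → prefix "hiaeqf" already present; 1 new (j)
  "hiaeqlfm" → prefix "hiaeq" already present; 3 new (l, f, m)
  "hiaeqvrrole" → prefix "hiaeqv" already present; 5 new (r, r, o, l, e)
  "hiaeqvn" → prefix "hiaeqvn" already present; 0 new (none)
Total nodes = 11 + 5 + 6 + 3 + 1 + 5 + 2 + 2 + 1 + 3 + 5 + 0 = 44

44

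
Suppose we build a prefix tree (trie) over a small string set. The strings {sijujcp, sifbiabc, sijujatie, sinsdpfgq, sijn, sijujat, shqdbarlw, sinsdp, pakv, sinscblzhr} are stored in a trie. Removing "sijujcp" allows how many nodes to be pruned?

After clearing the end-marker at "sijujcp", prune upward until reaching a node still needed by another word.
The suffix "cp" (2 nodes) is used only by "sijujcp"; the node for "sijuj" still has the child "a", so pruning stops there.
Nodes removed: 2

2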